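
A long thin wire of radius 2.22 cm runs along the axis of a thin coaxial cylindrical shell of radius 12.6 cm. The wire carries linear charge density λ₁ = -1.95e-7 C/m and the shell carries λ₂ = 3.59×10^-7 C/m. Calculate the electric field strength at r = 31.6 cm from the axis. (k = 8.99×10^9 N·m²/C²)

E = 9.33e3 N/C

By cylindrical symmetry E is radial; use a coaxial Gaussian cylinder of radius 31.6 cm and length L (r > 12.6 cm, enclosing both).
λ_enc = λ₁ + λ₂ = (-1.95e-7) + (3.59e-7) = 1.64×10^-7 C/m.
Applying ∮E·dA = Q_enc/ε₀ with the end caps contributing no flux:
E = 2k|λ_enc|/r = 2(8.99×10^9)(1.64×10^-7)/(0.316) = 9.33e3 N/C.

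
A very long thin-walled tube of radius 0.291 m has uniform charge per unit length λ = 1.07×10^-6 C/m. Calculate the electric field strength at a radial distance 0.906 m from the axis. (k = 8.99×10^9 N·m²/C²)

By cylindrical symmetry E is radial; use a coaxial Gaussian cylinder of radius 0.906 m and length L (r > 0.291 m).
The full line charge is enclosed: λ_enc = 1.07×10^-6 C/m.
Gauss's law: E·2πrL = λ_enc L/ε₀.
E = 2k|λ_enc|/r = 2(8.99×10^9)(1.07×10^-6)/(0.906) = 2.12×10^4 N/C.

2.12e4 N/C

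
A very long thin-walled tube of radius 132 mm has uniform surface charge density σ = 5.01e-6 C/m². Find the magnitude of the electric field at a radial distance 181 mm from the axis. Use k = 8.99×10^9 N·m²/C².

Coaxial Gaussian cylinder, radius r = 181 mm, length L (r > 132 mm).
The whole shell is enclosed: λ_enc = σ·2πR = (5.01×10^-6)·2π·(0.132) = 4.155e-6 C/m.
By Gauss's law (flux through the curved wall only), E·2πrL = λ_enc L/ε₀.
E = 2k|λ_enc|/r = 2(8.99×10^9)(4.155×10^-6)/(0.181) = 4.13×10^5 N/C.

E ≈ 4.13×10^5 V/m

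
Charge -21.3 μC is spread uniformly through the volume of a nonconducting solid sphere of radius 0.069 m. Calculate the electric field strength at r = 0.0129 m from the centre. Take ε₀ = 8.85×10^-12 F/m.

E ≈ 7.52×10^6 N/C

Use a concentric Gaussian sphere at r = 0.0129 m (r < R).
Only the charge within r is enclosed: Q_enc = Q·(r/R)³ = (-21.3 μC)·(0.0129 m/0.069 m)³ = -1.392e-7 C.
Applying ∮E·dA = Q_enc/ε₀ with Φ = E(4πr²):
E = |Q_enc|/(4πε₀r²) = (1.392×10^-7)/(4π·8.85×10^-12·(0.0129)²) = 7.52×10^6 N/C.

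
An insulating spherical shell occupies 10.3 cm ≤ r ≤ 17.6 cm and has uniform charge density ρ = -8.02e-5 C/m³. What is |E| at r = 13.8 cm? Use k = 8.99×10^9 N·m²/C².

By spherical symmetry E is radial; choose a Gaussian sphere of radius r = 13.8 cm (within the shell material, 10.3 cm < r < 17.6 cm).
Only the shell between 10.3 cm and r is enclosed: Q_enc = ρ·(4π/3)(r³ − a³) = (-8.02×10^-5)·(4π/3)·((0.138)³ − (0.103)³) = -5.158e-7 C.
Gauss's law: E·4πr² = Q_enc/ε₀.
E = k|Q_enc|/r² = (8.99×10^9)(5.158×10^-7)/(0.138)² = 2.43×10^5 N/C.

2.43e5 N/C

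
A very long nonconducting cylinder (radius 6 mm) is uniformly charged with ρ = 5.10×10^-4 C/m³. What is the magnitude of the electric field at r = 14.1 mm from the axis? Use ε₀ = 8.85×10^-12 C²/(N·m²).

Coaxial Gaussian cylinder, radius r = 14.1 mm, length L (r > 6 mm, full cross-section enclosed).
λ_enc = ρ·πR² = (5.10e-4)π(0.006)² = 5.768e-8 C/m.
Since E is radial and uniform over the curved surface, Φ = E·2πrL = Q_enc/ε₀ = λ_enc L/ε₀.
E = |λ_enc|/(2πε₀r) = (5.768×10^-8)/(2π·8.85×10^-12·0.0141) = 7.36×10^4 N/C.

|E| ≈ 7.36e4 N/C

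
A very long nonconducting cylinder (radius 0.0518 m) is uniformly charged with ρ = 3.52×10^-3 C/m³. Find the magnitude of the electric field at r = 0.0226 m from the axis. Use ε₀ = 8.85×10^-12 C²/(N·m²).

E ≈ 4.49×10^6 N/C

Take a coaxial cylindrical Gaussian surface of radius r = 0.0226 m and length L (r < R).
Charge inside radius r per length L is ρ·πr²·L, so λ_enc = ρπr² = 5.648e-6 C/m.
Since E is radial and uniform over the curved surface, Φ = E·2πrL = Q_enc/ε₀ = λ_enc L/ε₀.
E = |λ_enc|/(2πε₀r) = (5.648×10^-6)/(2π·8.85×10^-12·0.0226) = 4.49×10^6 N/C.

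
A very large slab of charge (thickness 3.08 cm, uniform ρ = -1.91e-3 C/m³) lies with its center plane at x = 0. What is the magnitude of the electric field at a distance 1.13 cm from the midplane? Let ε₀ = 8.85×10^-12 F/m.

By symmetry E is perpendicular to the slab. A Gaussian pillbox from −1.13 cm to +1.13 cm (face area A) lies entirely within the slab.
Q_enc = ρ·(2x)·A and flux = 2EA, so 2EA = 2ρxA/ε₀ ⇒ E = |ρ|x/ε₀.
E = (1.91×10^-3)(0.0113)/(8.85×10^-12) = 2.44e6 N/C.

|E| ≈ 2.44×10^6 N/C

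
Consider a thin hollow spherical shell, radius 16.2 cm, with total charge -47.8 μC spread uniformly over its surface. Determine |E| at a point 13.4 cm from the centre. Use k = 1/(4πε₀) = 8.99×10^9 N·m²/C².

E = 0

Symmetry ⇒ E = E(r) r̂. Gaussian sphere of radius r = 13.4 cm (inside the shell, r < 16.2 cm).
All the charge is outside the Gaussian surface: Q_enc = 0, hence E = 0 everywhere inside the shell.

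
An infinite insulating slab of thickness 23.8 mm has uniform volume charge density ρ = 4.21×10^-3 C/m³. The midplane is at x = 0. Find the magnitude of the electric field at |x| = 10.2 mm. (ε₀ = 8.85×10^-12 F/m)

|E| = 4.85×10^6 N/C

By symmetry E is perpendicular to the slab. A Gaussian pillbox from −10.2 mm to +10.2 mm (face area A) lies entirely within the slab.
Q_enc = ρ·(2x)·A and flux = 2EA, so 2EA = 2ρxA/ε₀ ⇒ E = |ρ|x/ε₀.
E = (4.21×10^-3)(0.0102)/(8.85×10^-12) = 4.85e6 N/C.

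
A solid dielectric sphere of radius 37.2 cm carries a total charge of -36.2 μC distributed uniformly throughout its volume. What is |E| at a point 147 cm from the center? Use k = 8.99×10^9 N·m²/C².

|E| = 1.51e5 N/C

Use a concentric Gaussian sphere at r = 147 cm (r > R, so the entire charge is enclosed).
Q_enc = -36.2 μC = -3.62e-5 C.
Gauss's law: E·4πr² = Q_enc/ε₀.
E = k|Q_enc|/r² = (8.99×10^9)(3.62×10^-5)/(1.47)² = 1.51×10^5 N/C.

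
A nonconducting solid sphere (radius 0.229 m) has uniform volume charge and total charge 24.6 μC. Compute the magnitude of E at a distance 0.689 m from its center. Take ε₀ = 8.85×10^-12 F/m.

By spherical symmetry E is radial; choose a Gaussian sphere of radius r = 0.689 m (r > R, so the entire charge is enclosed).
Q_enc = 24.6 μC = 2.46×10^-5 C.
By Gauss's law, ∮E·dA = E·4πr² = Q_enc/ε₀.
E = |Q_enc|/(4πε₀r²) = (2.46×10^-5)/(4π·8.85×10^-12·(0.689)²) = 4.66e5 N/C.

E = 4.66e5 N/C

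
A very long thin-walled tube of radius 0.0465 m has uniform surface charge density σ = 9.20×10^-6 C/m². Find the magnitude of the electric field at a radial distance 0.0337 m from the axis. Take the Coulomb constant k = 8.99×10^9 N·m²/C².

E = 0

Choose a coaxial cylinder of radius r = 0.0337 m (arbitrary length L) as the Gaussian surface (r < 0.0465 m, inside the shell).
No charge is enclosed, so Gauss's law gives E·2πrL = 0 ⇒ E = 0.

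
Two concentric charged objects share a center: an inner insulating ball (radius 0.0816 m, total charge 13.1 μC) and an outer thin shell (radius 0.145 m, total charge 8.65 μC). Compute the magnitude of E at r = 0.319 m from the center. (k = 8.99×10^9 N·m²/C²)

E ≈ 1.92×10^6 V/m

Take a concentric spherical Gaussian surface of radius r = 0.319 m (r > 0.145 m, enclosing both).
Q_enc = (13.1 μC) + (8.65 μC) = 2.175×10^-5 C.
Applying ∮E·dA = Q_enc/ε₀ with Φ = E(4πr²):
E = k|Q_enc|/r² = (8.99×10^9)(2.175e-5)/(0.319)² = 1.92e6 N/C.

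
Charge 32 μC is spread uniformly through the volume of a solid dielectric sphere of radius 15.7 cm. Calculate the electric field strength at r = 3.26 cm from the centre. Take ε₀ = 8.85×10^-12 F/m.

By spherical symmetry E is radial; choose a Gaussian sphere of radius r = 3.26 cm (r < R).
Only the charge within r is enclosed: Q_enc = Q·(r/R)³ = (32 μC)·(3.26 cm/15.7 cm)³ = 2.865×10^-7 C.
Applying ∮E·dA = Q_enc/ε₀ with Φ = E(4πr²):
E = |Q_enc|/(4πε₀r²) = (2.865×10^-7)/(4π·8.85×10^-12·(0.0326)²) = 2.42×10^6 N/C.

E = 2.42e6 V/m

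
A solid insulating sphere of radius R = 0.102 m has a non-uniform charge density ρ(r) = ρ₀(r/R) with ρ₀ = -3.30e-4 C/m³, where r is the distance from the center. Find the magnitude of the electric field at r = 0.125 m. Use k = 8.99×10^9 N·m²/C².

|E| = 6.33×10^5 V/m

Use a concentric Gaussian sphere at r = 0.125 m (r > R, all charge enclosed).
Q_enc = 4π ∫₀^R ρ₀(r'/R)^1 r'² dr' = 4πρ₀R³/4 = -1.10×10^-6 C.
Since E is radial and uniform over the Gaussian sphere, Φ = E·4πr² = Q_enc/ε₀.
E = k|Q_enc|/r² = (8.99×10^9)(1.10e-6)/(0.125)² = 6.33×10^5 N/C.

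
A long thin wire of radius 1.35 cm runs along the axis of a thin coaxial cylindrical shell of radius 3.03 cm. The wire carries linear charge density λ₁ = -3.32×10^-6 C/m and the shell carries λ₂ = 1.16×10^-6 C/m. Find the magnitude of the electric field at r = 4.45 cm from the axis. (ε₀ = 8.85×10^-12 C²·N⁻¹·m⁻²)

By cylindrical symmetry E is radial; use a coaxial Gaussian cylinder of radius 4.45 cm and length L (r > 3.03 cm, enclosing both).
λ_enc = λ₁ + λ₂ = (-3.32×10^-6) + (1.16×10^-6) = -2.16×10^-6 C/m.
Gauss's law: E·2πrL = λ_enc L/ε₀.
E = |λ_enc|/(2πε₀r) = (2.16×10^-6)/(2π·8.85×10^-12·0.0445) = 8.73e5 N/C.

|E| = 8.73×10^5 N/C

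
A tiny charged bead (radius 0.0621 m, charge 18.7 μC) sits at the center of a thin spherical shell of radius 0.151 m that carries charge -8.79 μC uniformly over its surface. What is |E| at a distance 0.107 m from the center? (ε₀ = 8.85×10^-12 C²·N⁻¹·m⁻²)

|E| ≈ 1.47e7 V/m

Use a concentric Gaussian sphere at r = 0.107 m (between the bodies, 0.0621 m < r < 0.151 m).
Only the inner charge is enclosed; the outer shell contributes nothing inside itself. Q_enc = 18.7 μC = 1.87×10^-5 C.
Since E is radial and uniform over the Gaussian sphere, Φ = E·4πr² = Q_enc/ε₀.
E = |Q_enc|/(4πε₀r²) = (1.87×10^-5)/(4π·8.85×10^-12·(0.107)²) = 1.47×10^7 N/C.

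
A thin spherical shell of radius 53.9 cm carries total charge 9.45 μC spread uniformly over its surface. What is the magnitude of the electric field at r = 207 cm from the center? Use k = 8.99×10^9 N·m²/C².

Symmetry ⇒ E = E(r) r̂. Gaussian sphere of radius r = 207 cm (r > 53.9 cm).
The entire shell is enclosed: Q_enc = 9.45e-6 C.
Gauss's law: E·4πr² = Q_enc/ε₀.
E = k|Q_enc|/r² = (8.99×10^9)(9.45×10^-6)/(2.07)² = 1.98×10^4 N/C.

|E| ≈ 1.98e4 N/C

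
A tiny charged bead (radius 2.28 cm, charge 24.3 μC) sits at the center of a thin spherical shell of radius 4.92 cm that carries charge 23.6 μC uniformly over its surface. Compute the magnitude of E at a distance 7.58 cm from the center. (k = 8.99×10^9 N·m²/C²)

|E| = 7.49e7 N/C

By spherical symmetry E is radial; choose a Gaussian sphere of radius r = 7.58 cm (r > 4.92 cm, enclosing both).
Q_enc = (24.3 μC) + (23.6 μC) = 4.79×10^-5 C.
Since E is radial and uniform over the Gaussian sphere, Φ = E·4πr² = Q_enc/ε₀.
E = k|Q_enc|/r² = (8.99×10^9)(4.79×10^-5)/(0.0758)² = 7.49×10^7 N/C.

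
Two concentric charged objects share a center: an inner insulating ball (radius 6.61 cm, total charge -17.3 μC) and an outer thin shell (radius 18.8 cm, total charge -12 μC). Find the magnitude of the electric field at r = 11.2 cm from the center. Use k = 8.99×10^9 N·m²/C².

By spherical symmetry E is radial; choose a Gaussian sphere of radius r = 11.2 cm (between the bodies, 6.61 cm < r < 18.8 cm).
Only the inner charge is enclosed; the outer shell contributes nothing inside itself. Q_enc = -17.3 μC = -1.73×10^-5 C.
Applying ∮E·dA = Q_enc/ε₀ with Φ = E(4πr²):
E = k|Q_enc|/r² = (8.99×10^9)(1.73×10^-5)/(0.112)² = 1.24×10^7 N/C.

|E| = 1.24×10^7 V/m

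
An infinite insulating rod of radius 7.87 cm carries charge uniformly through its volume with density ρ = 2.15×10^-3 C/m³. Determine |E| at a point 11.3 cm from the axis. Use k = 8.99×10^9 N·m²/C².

|E| ≈ 6.66×10^6 V/m

By cylindrical symmetry E is radial; use a coaxial Gaussian cylinder of radius 11.3 cm and length L (r > 7.87 cm, full cross-section enclosed).
λ_enc = ρ·πR² = (2.15×10^-3)π(0.0787)² = 4.183×10^-5 C/m.
Applying ∮E·dA = Q_enc/ε₀ with the end caps contributing no flux:
E = 2k|λ_enc|/r = 2(8.99×10^9)(4.183×10^-5)/(0.113) = 6.66×10^6 N/C.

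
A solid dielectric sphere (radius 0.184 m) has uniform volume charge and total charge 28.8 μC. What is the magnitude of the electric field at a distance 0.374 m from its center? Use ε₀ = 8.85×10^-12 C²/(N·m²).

Take a concentric spherical Gaussian surface of radius r = 0.374 m (r > R, so the entire charge is enclosed).
Q_enc = 28.8 μC = 2.88×10^-5 C.
Applying ∮E·dA = Q_enc/ε₀ with Φ = E(4πr²):
E = |Q_enc|/(4πε₀r²) = (2.88×10^-5)/(4π·8.85×10^-12·(0.374)²) = 1.85×10^6 N/C.

1.85e6 V/m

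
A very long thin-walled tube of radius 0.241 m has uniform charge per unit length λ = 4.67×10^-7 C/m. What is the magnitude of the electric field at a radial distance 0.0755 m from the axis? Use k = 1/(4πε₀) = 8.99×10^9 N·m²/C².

E = 0

Take a coaxial cylindrical Gaussian surface of radius r = 0.0755 m and length L (r < 0.241 m, inside the shell).
All the surface charge lies outside this cylinder: Q_enc = 0, hence E = 0.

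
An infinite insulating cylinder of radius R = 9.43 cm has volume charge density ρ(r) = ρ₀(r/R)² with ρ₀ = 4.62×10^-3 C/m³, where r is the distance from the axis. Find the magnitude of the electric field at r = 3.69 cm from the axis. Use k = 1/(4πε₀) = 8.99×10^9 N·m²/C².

By cylindrical symmetry E is radial; use a coaxial Gaussian cylinder of radius 3.69 cm and length L (r < R).
Integrating ρ over the cross-section to radius r: λ_enc = (2πρ₀/R²) ∫₀^r r'^3 dr' = 2πρ₀ r^4/(4·R²) = 1.513×10^-6 C/m.
Applying ∮E·dA = Q_enc/ε₀ with the end caps contributing no flux:
E = 2k|λ_enc|/r = 2(8.99×10^9)(1.513×10^-6)/(0.0369) = 7.37×10^5 N/C.

E ≈ 7.37e5 N/C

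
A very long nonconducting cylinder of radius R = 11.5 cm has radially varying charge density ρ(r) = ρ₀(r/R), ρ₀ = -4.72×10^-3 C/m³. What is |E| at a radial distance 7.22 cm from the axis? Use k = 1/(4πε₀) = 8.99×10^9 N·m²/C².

|E| ≈ 8.06×10^6 N/C

Take a coaxial cylindrical Gaussian surface of radius r = 7.22 cm and length L (r < R).
Integrating ρ over the cross-section to radius r: λ_enc = (2πρ₀/R) ∫₀^r r'^2 dr' = 2πρ₀ r^3/(3·R) = -3.235×10^-5 C/m.
Applying ∮E·dA = Q_enc/ε₀ with the end caps contributing no flux:
E = 2k|λ_enc|/r = 2(8.99×10^9)(3.235×10^-5)/(0.0722) = 8.06×10^6 N/C.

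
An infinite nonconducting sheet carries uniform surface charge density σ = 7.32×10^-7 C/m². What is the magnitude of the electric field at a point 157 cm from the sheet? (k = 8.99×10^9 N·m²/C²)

By planar symmetry E is perpendicular to the sheet and uniform; use a Gaussian pillbox with flat faces of area A on each side of the sheet.
Flux Φ = 2EA and Q_enc = σA, so 2EA = σA/ε₀ ⇒ E = |σ|/(2ε₀), independent of distance.
E = 2πk|σ| = 2π(8.99×10^9)(7.32×10^-7) = 4.13×10^4 N/C.

E = 4.13×10^4 V/m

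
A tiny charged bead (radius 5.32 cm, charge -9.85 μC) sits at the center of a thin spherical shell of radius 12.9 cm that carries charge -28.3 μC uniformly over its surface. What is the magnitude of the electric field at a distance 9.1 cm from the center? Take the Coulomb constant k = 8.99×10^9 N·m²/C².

By spherical symmetry E is radial; choose a Gaussian sphere of radius r = 9.1 cm (between the bodies, 5.32 cm < r < 12.9 cm).
The shell at 12.9 cm lies outside the Gaussian surface, so Q_enc = -9.85 μC = -9.85e-6 C.
Applying ∮E·dA = Q_enc/ε₀ with Φ = E(4πr²):
E = k|Q_enc|/r² = (8.99×10^9)(9.85×10^-6)/(0.091)² = 1.07×10^7 N/C.

1.07×10^7 N/C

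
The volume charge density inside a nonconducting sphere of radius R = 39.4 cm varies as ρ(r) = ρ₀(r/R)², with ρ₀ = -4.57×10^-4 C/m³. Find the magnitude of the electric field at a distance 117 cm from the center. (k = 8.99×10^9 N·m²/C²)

E ≈ 4.61e5 N/C

Take a concentric spherical Gaussian surface of radius r = 117 cm (r > R, all charge enclosed).
Q_enc = 4π ∫₀^R ρ₀(r'/R)^2 r'² dr' = 4πρ₀R³/5 = -7.025e-5 C.
Gauss's law: E·4πr² = Q_enc/ε₀.
E = k|Q_enc|/r² = (8.99×10^9)(7.025×10^-5)/(1.17)² = 4.61×10^5 N/C.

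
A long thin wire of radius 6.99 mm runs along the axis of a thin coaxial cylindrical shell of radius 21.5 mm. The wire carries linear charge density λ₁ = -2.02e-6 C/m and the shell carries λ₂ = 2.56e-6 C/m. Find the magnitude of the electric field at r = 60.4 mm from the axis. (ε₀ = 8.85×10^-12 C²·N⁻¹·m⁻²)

1.61e5 N/C

Coaxial Gaussian cylinder, radius r = 60.4 mm, length L (r > 21.5 mm, enclosing both).
λ_enc = λ₁ + λ₂ = (-2.02e-6) + (2.56e-6) = 5.40e-7 C/m.
Applying ∮E·dA = Q_enc/ε₀ with the end caps contributing no flux:
E = |λ_enc|/(2πε₀r) = (5.40×10^-7)/(2π·8.85×10^-12·0.0604) = 1.61e5 N/C.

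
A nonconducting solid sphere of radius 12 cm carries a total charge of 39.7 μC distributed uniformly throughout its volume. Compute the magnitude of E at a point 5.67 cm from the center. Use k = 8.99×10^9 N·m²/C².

Use a concentric Gaussian sphere at r = 5.67 cm (r < R).
Only the charge within r is enclosed: Q_enc = Q·(r/R)³ = (39.7 μC)·(5.67 cm/12 cm)³ = 4.188×10^-6 C.
By Gauss's law, ∮E·dA = E·4πr² = Q_enc/ε₀.
E = k|Q_enc|/r² = (8.99×10^9)(4.188e-6)/(0.0567)² = 1.17×10^7 N/C.

|E| ≈ 1.17×10^7 N/C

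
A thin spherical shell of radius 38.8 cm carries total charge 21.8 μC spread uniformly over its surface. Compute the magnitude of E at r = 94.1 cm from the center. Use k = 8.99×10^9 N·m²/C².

2.21×10^5 V/m

By spherical symmetry E is radial; choose a Gaussian sphere of radius r = 94.1 cm (r > 38.8 cm).
The entire shell is enclosed: Q_enc = 2.18×10^-5 C.
Since E is radial and uniform over the Gaussian sphere, Φ = E·4πr² = Q_enc/ε₀.
E = k|Q_enc|/r² = (8.99×10^9)(2.18×10^-5)/(0.941)² = 2.21e5 N/C.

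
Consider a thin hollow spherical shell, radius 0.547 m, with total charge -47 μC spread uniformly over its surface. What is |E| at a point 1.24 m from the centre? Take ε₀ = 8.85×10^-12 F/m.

2.75×10^5 N/C

By spherical symmetry E is radial; choose a Gaussian sphere of radius r = 1.24 m (r > 0.547 m).
The entire shell is enclosed: Q_enc = -4.70×10^-5 C.
By Gauss's law, ∮E·dA = E·4πr² = Q_enc/ε₀.
E = |Q_enc|/(4πε₀r²) = (4.70×10^-5)/(4π·8.85×10^-12·(1.24)²) = 2.75×10^5 N/C.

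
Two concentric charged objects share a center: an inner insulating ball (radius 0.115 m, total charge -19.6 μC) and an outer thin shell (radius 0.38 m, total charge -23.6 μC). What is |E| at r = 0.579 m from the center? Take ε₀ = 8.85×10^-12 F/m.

|E| = 1.16×10^6 N/C

Use a concentric Gaussian sphere at r = 0.579 m (r > 0.38 m, enclosing both).
Q_enc = (-19.6 μC) + (-23.6 μC) = -4.32e-5 C.
By Gauss's law, ∮E·dA = E·4πr² = Q_enc/ε₀.
E = |Q_enc|/(4πε₀r²) = (4.32×10^-5)/(4π·8.85×10^-12·(0.579)²) = 1.16e6 N/C.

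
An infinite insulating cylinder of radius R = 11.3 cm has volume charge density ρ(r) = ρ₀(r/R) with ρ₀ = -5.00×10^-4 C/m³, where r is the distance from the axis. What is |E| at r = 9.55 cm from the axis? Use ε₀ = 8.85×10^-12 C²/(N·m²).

By cylindrical symmetry E is radial; use a coaxial Gaussian cylinder of radius 9.55 cm and length L (r < R).
λ_enc = ∫₀^r ρ(r')·2πr' dr' = (2πρ₀/R)·r^3/3 = -8.072×10^-6 C/m.
By Gauss's law (flux through the curved wall only), E·2πrL = λ_enc L/ε₀.
E = |λ_enc|/(2πε₀r) = (8.072e-6)/(2π·8.85×10^-12·0.0955) = 1.52×10^6 N/C.

|E| ≈ 1.52e6 N/C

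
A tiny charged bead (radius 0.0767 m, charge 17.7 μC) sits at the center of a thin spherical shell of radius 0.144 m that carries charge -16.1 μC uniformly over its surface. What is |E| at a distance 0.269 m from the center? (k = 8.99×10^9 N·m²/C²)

Use a concentric Gaussian sphere at r = 0.269 m (r > 0.144 m, enclosing both).
Q_enc = (17.7 μC) + (-16.1 μC) = 1.60×10^-6 C.
Since E is radial and uniform over the Gaussian sphere, Φ = E·4πr² = Q_enc/ε₀.
E = k|Q_enc|/r² = (8.99×10^9)(1.60e-6)/(0.269)² = 1.99×10^5 N/C.

E = 1.99e5 N/C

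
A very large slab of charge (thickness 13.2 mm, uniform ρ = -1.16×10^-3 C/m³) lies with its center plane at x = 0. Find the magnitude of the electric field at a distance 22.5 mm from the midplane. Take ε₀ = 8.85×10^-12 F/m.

|E| = 8.65×10^5 N/C

The point |x| = 22.5 mm lies outside the slab (half-thickness 0.0066 m). A symmetric pillbox spanning the full slab encloses Q_enc = ρ·d·A.
Flux = 2EA ⇒ E = |ρ|d/(2ε₀), independent of distance outside.
E = (1.16×10^-3)(0.0132)/(2·8.85×10^-12) = 8.65×10^5 N/C.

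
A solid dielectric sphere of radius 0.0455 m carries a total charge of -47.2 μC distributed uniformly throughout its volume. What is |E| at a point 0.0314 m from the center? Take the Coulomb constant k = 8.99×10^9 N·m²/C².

By spherical symmetry E is radial; choose a Gaussian sphere of radius r = 0.0314 m (r < R).
For a uniform sphere the enclosed fraction is (r/R)³, so Q_enc = (-47.2 μC)(0.0314/0.0455)³ = -1.551×10^-5 C.
Gauss's law: E·4πr² = Q_enc/ε₀.
E = k|Q_enc|/r² = (8.99×10^9)(1.551×10^-5)/(0.0314)² = 1.41×10^8 N/C.

|E| ≈ 1.41e8 V/m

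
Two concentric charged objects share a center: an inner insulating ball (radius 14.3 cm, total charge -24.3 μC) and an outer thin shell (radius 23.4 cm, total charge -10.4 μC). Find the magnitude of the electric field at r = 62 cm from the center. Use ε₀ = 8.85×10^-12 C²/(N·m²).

8.12×10^5 N/C

By spherical symmetry E is radial; choose a Gaussian sphere of radius r = 62 cm (r > 23.4 cm, enclosing both).
Q_enc = (-24.3 μC) + (-10.4 μC) = -3.47×10^-5 C.
Gauss's law: E·4πr² = Q_enc/ε₀.
E = |Q_enc|/(4πε₀r²) = (3.47×10^-5)/(4π·8.85×10^-12·(0.62)²) = 8.12×10^5 N/C.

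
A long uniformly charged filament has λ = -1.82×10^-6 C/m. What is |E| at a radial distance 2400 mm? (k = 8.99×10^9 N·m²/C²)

E ≈ 1.36×10^4 N/C

Coaxial Gaussian cylinder, radius r = 2400 mm, length L.
Q_enc = λL, so λ_enc = -1.82×10^-6 C/m.
Gauss's law: E·2πrL = λ_enc L/ε₀.
E = 2k|λ_enc|/r = 2(8.99×10^9)(1.82e-6)/(2.4) = 1.36e4 N/C.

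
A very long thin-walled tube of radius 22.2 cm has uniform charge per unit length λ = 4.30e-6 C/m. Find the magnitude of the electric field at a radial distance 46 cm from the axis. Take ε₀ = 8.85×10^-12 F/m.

E ≈ 1.68e5 V/m

Choose a coaxial cylinder of radius r = 46 cm (arbitrary length L) as the Gaussian surface (r > 22.2 cm).
The full line charge is enclosed: λ_enc = 4.30×10^-6 C/m.
Applying ∮E·dA = Q_enc/ε₀ with the end caps contributing no flux:
E = |λ_enc|/(2πε₀r) = (4.30×10^-6)/(2π·8.85×10^-12·0.46) = 1.68e5 N/C.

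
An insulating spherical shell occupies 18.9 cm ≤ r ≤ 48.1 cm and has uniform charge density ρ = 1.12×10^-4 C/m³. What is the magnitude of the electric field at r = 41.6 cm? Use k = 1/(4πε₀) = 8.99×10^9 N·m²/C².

|E| = 1.59×10^6 V/m

Take a concentric spherical Gaussian surface of radius r = 41.6 cm (within the shell material, 18.9 cm < r < 48.1 cm).
Only the shell between 18.9 cm and r is enclosed: Q_enc = ρ·(4π/3)(r³ − a³) = (1.12×10^-4)·(4π/3)·((0.416)³ − (0.189)³) = 3.061×10^-5 C.
By Gauss's law, ∮E·dA = E·4πr² = Q_enc/ε₀.
E = k|Q_enc|/r² = (8.99×10^9)(3.061×10^-5)/(0.416)² = 1.59e6 N/C.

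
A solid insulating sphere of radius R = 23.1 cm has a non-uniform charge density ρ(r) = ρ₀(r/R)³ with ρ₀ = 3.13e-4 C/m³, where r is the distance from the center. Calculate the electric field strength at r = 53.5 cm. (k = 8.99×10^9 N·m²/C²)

E ≈ 2.54×10^5 N/C

Take a concentric spherical Gaussian surface of radius r = 53.5 cm (r > R, all charge enclosed).
Q_enc = 4π ∫₀^R ρ₀(r'/R)^3 r'² dr' = 4πρ₀R³/6 = 8.081×10^-6 C.
Gauss's law: E·4πr² = Q_enc/ε₀.
E = k|Q_enc|/r² = (8.99×10^9)(8.081e-6)/(0.535)² = 2.54×10^5 N/C.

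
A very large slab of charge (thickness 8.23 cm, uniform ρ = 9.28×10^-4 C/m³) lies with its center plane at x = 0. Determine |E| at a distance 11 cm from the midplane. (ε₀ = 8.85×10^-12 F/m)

The point |x| = 11 cm lies outside the slab (half-thickness 0.04115 m). A symmetric pillbox spanning the full slab encloses Q_enc = ρ·d·A.
Flux = 2EA ⇒ E = |ρ|d/(2ε₀), independent of distance outside.
E = (9.28×10^-4)(0.0823)/(2·8.85×10^-12) = 4.31×10^6 N/C.

|E| = 4.31×10^6 V/m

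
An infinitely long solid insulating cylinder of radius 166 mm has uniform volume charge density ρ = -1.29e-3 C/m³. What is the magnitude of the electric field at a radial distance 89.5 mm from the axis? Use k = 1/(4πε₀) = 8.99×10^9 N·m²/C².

6.52e6 N/C

Take a coaxial cylindrical Gaussian surface of radius r = 89.5 mm and length L (r < R).
Enclosed charge per unit length: λ_enc = ρ·πr² = (-1.29×10^-3)π(0.0895)² = -3.246×10^-5 C/m.
By Gauss's law (flux through the curved wall only), E·2πrL = λ_enc L/ε₀.
E = 2k|λ_enc|/r = 2(8.99×10^9)(3.246×10^-5)/(0.0895) = 6.52e6 N/C.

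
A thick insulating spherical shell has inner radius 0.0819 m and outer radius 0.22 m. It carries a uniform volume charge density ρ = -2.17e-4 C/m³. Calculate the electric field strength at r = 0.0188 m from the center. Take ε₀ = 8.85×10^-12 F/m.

|E| = 0 N/C

Symmetry ⇒ E = E(r) r̂. Gaussian sphere of radius r = 0.0188 m (r < 0.0819 m, inside the empty cavity).
Q_enc = 0 (all charge lies at larger r); Gauss's law gives E = 0.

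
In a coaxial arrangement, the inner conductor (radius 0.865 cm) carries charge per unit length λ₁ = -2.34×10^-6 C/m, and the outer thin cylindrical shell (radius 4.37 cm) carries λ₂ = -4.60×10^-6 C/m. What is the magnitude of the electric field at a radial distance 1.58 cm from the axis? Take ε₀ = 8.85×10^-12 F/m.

E ≈ 2.66×10^6 N/C

Choose a coaxial cylinder of radius r = 1.58 cm (arbitrary length L) as the Gaussian surface (between the conductors, 0.865 cm < r < 4.37 cm).
The shell at 4.37 cm lies outside the Gaussian surface, so λ_enc = λ₁ = -2.34e-6 C/m.
Gauss's law: E·2πrL = λ_enc L/ε₀.
E = |λ_enc|/(2πε₀r) = (2.34e-6)/(2π·8.85×10^-12·0.0158) = 2.66×10^6 N/C.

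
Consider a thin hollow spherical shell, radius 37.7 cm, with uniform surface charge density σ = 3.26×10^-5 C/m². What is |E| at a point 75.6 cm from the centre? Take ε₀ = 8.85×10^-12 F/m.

9.16×10^5 V/m

Symmetry ⇒ E = E(r) r̂. Gaussian sphere of radius r = 75.6 cm (r > 37.7 cm).
The entire shell is enclosed: Q_enc = σ·4πR² = (3.26×10^-5)·4π·(0.377)² = 5.823×10^-5 C.
Since E is radial and uniform over the Gaussian sphere, Φ = E·4πr² = Q_enc/ε₀.
E = |Q_enc|/(4πε₀r²) = (5.823e-5)/(4π·8.85×10^-12·(0.756)²) = 9.16×10^5 N/C.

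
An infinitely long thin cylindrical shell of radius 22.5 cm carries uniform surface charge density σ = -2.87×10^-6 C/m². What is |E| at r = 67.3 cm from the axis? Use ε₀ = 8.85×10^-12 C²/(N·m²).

1.08×10^5 N/C

Take a coaxial cylindrical Gaussian surface of radius r = 67.3 cm and length L (r > 22.5 cm).
The whole shell is enclosed: λ_enc = σ·2πR = (-2.87×10^-6)·2π·(0.225) = -4.057×10^-6 C/m.
Applying ∮E·dA = Q_enc/ε₀ with the end caps contributing no flux:
E = |λ_enc|/(2πε₀r) = (4.057×10^-6)/(2π·8.85×10^-12·0.673) = 1.08e5 N/C.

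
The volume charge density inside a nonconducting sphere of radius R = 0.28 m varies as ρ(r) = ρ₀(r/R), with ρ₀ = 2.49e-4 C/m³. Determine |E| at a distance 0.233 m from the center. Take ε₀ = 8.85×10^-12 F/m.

By spherical symmetry E is radial; choose a Gaussian sphere of radius r = 0.233 m (r < R).
Q_enc = ∫₀^r ρ(r')·4πr'² dr' = (4πρ₀/R) ∫₀^r r'^3 dr' = 4πρ₀ r^4/(4·R) = 8.234×10^-6 C.
Gauss's law: E·4πr² = Q_enc/ε₀.
E = |Q_enc|/(4πε₀r²) = (8.234×10^-6)/(4π·8.85×10^-12·(0.233)²) = 1.36×10^6 N/C.

|E| ≈ 1.36×10^6 V/m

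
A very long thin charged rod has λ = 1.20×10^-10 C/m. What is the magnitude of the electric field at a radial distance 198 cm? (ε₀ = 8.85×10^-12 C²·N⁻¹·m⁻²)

Choose a coaxial cylinder of radius r = 198 cm (arbitrary length L) as the Gaussian surface.
Q_enc = λL, so λ_enc = 1.20×10^-10 C/m.
Since E is radial and uniform over the curved surface, Φ = E·2πrL = Q_enc/ε₀ = λ_enc L/ε₀.
E = |λ_enc|/(2πε₀r) = (1.20×10^-10)/(2π·8.85×10^-12·1.98) = 1.09 N/C.

E = 1.09 V/m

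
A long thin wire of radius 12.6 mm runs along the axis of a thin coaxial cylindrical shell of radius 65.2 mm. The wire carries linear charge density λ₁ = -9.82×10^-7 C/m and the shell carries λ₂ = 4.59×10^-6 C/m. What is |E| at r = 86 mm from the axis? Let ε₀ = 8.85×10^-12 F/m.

|E| ≈ 7.54×10^5 V/m

Choose a coaxial cylinder of radius r = 86 mm (arbitrary length L) as the Gaussian surface (r > 65.2 mm, enclosing both).
λ_enc = λ₁ + λ₂ = (-9.82×10^-7) + (4.59×10^-6) = 3.608×10^-6 C/m.
By Gauss's law (flux through the curved wall only), E·2πrL = λ_enc L/ε₀.
E = |λ_enc|/(2πε₀r) = (3.608×10^-6)/(2π·8.85×10^-12·0.086) = 7.54×10^5 N/C.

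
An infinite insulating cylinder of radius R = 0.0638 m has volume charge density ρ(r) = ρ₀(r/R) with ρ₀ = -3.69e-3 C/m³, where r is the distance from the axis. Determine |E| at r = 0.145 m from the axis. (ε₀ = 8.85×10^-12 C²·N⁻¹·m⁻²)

Coaxial Gaussian cylinder, radius r = 0.145 m, length L (r > R, full charge per length enclosed).
λ_enc = 2π ∫₀^R ρ₀(r'/R)^1 r' dr' = 2πρ₀R²/3 = -3.146e-5 C/m.
By Gauss's law (flux through the curved wall only), E·2πrL = λ_enc L/ε₀.
E = |λ_enc|/(2πε₀r) = (3.146e-5)/(2π·8.85×10^-12·0.145) = 3.90e6 N/C.

E ≈ 3.90×10^6 N/C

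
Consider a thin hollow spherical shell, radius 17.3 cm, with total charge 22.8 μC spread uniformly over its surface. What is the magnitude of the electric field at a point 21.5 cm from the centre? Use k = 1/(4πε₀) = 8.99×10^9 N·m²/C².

By spherical symmetry E is radial; choose a Gaussian sphere of radius r = 21.5 cm (r > 17.3 cm).
The entire shell is enclosed: Q_enc = 2.28×10^-5 C.
By Gauss's law, ∮E·dA = E·4πr² = Q_enc/ε₀.
E = k|Q_enc|/r² = (8.99×10^9)(2.28e-5)/(0.215)² = 4.43×10^6 N/C.

4.43e6 N/C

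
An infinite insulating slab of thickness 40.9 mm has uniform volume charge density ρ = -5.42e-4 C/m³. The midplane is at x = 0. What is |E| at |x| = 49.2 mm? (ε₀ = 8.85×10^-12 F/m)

The point |x| = 49.2 mm lies outside the slab (half-thickness 0.02045 m). A symmetric pillbox spanning the full slab encloses Q_enc = ρ·d·A.
Flux = 2EA ⇒ E = |ρ|d/(2ε₀), independent of distance outside.
E = (5.42×10^-4)(0.0409)/(2·8.85×10^-12) = 1.25×10^6 N/C.

|E| ≈ 1.25e6 N/C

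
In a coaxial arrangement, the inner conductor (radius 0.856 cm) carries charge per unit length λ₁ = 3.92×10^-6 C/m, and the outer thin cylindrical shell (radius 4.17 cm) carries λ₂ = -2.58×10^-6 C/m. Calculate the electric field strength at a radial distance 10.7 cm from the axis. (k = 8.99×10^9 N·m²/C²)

Take a coaxial cylindrical Gaussian surface of radius r = 10.7 cm and length L (r > 4.17 cm, enclosing both).
λ_enc = λ₁ + λ₂ = (3.92×10^-6) + (-2.58e-6) = 1.34×10^-6 C/m.
Gauss's law: E·2πrL = λ_enc L/ε₀.
E = 2k|λ_enc|/r = 2(8.99×10^9)(1.34×10^-6)/(0.107) = 2.25×10^5 N/C.

E = 2.25e5 N/C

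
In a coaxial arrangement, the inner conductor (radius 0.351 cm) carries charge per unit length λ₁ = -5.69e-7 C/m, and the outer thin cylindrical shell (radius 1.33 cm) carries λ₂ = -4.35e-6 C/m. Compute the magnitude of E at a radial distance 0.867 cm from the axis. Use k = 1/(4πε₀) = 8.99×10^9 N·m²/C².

Coaxial Gaussian cylinder, radius r = 0.867 cm, length L (between the conductors, 0.351 cm < r < 1.33 cm).
The shell at 1.33 cm lies outside the Gaussian surface, so λ_enc = λ₁ = -5.69×10^-7 C/m.
Applying ∮E·dA = Q_enc/ε₀ with the end caps contributing no flux:
E = 2k|λ_enc|/r = 2(8.99×10^9)(5.69×10^-7)/(0.00867) = 1.18×10^6 N/C.

E ≈ 1.18e6 N/C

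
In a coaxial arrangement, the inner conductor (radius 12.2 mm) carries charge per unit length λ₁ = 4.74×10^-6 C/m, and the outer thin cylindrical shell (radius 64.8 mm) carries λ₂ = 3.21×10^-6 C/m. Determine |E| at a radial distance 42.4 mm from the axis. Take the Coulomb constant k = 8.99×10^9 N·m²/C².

2.01×10^6 N/C

Choose a coaxial cylinder of radius r = 42.4 mm (arbitrary length L) as the Gaussian surface (between the conductors, 12.2 mm < r < 64.8 mm).
Only the inner wire is enclosed; the outer shell contributes nothing inside itself. λ_enc = λ₁ = 4.74e-6 C/m.
By Gauss's law (flux through the curved wall only), E·2πrL = λ_enc L/ε₀.
E = 2k|λ_enc|/r = 2(8.99×10^9)(4.74×10^-6)/(0.0424) = 2.01e6 N/C.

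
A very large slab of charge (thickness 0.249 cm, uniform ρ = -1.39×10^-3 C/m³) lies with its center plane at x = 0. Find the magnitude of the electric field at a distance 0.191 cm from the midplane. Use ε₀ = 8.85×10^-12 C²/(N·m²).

The point |x| = 0.191 cm lies outside the slab (half-thickness 0.001245 m). A symmetric pillbox spanning the full slab encloses Q_enc = ρ·d·A.
Flux = 2EA ⇒ E = |ρ|d/(2ε₀), independent of distance outside.
E = (1.39×10^-3)(0.00249)/(2·8.85×10^-12) = 1.96×10^5 N/C.

|E| ≈ 1.96e5 V/m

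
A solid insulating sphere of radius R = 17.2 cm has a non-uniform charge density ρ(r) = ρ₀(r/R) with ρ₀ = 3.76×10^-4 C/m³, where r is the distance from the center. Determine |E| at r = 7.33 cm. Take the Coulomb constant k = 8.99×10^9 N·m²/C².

|E| = 3.32e5 V/m

Use a concentric Gaussian sphere at r = 7.33 cm (r < R).
Integrate the density: Q_enc = 4π ∫₀^r ρ₀(r'/R)^1 r'² dr' = 4πρ₀ r^4/(4·R) = 1.983e-7 C.
Since E is radial and uniform over the Gaussian sphere, Φ = E·4πr² = Q_enc/ε₀.
E = k|Q_enc|/r² = (8.99×10^9)(1.983e-7)/(0.0733)² = 3.32e5 N/C.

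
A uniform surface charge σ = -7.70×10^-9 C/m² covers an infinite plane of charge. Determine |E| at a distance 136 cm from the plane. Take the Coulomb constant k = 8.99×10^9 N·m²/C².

By planar symmetry E is perpendicular to the sheet and uniform; use a Gaussian pillbox with flat faces of area A on each side of the sheet.
Flux Φ = 2EA and Q_enc = σA, so 2EA = σA/ε₀ ⇒ E = |σ|/(2ε₀), independent of distance.
E = 2πk|σ| = 2π(8.99×10^9)(7.70×10^-9) = 435 N/C.

|E| = 435 N/C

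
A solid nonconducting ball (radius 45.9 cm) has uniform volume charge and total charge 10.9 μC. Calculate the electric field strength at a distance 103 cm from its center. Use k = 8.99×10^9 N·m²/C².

Symmetry ⇒ E = E(r) r̂. Gaussian sphere of radius r = 103 cm (r > R, so the entire charge is enclosed).
Q_enc = 10.9 μC = 1.09×10^-5 C.
Gauss's law: E·4πr² = Q_enc/ε₀.
E = k|Q_enc|/r² = (8.99×10^9)(1.09e-5)/(1.03)² = 9.24e4 N/C.

9.24e4 N/C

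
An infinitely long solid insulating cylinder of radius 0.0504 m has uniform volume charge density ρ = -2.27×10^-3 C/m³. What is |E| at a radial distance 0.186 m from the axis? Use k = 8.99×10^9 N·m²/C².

Choose a coaxial cylinder of radius r = 0.186 m (arbitrary length L) as the Gaussian surface (r > 0.0504 m, full cross-section enclosed).
λ_enc = ρ·πR² = (-2.27e-3)π(0.0504)² = -1.811×10^-5 C/m.
Gauss's law: E·2πrL = λ_enc L/ε₀.
E = 2k|λ_enc|/r = 2(8.99×10^9)(1.811×10^-5)/(0.186) = 1.75e6 N/C.

1.75e6 N/C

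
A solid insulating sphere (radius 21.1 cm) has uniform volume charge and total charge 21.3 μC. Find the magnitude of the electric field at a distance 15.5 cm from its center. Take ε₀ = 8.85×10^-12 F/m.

Symmetry ⇒ E = E(r) r̂. Gaussian sphere of radius r = 15.5 cm (r < R).
Only the charge within r is enclosed: Q_enc = Q·(r/R)³ = (21.3 μC)·(15.5 cm/21.1 cm)³ = 8.444×10^-6 C.
Gauss's law: E·4πr² = Q_enc/ε₀.
E = |Q_enc|/(4πε₀r²) = (8.444e-6)/(4π·8.85×10^-12·(0.155)²) = 3.16e6 N/C.

|E| ≈ 3.16×10^6 N/C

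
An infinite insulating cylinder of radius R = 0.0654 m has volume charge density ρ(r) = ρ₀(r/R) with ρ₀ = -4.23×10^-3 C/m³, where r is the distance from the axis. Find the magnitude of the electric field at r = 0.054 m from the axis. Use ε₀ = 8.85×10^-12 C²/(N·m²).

Coaxial Gaussian cylinder, radius r = 0.054 m, length L (r < R).
Integrating ρ over the cross-section to radius r: λ_enc = (2πρ₀/R) ∫₀^r r'^2 dr' = 2πρ₀ r^3/(3·R) = -2.133×10^-5 C/m.
Applying ∮E·dA = Q_enc/ε₀ with the end caps contributing no flux:
E = |λ_enc|/(2πε₀r) = (2.133e-5)/(2π·8.85×10^-12·0.054) = 7.10e6 N/C.

|E| = 7.10e6 N/C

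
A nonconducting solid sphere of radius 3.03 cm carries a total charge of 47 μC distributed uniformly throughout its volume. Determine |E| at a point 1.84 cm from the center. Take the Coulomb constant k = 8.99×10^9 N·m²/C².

By spherical symmetry E is radial; choose a Gaussian sphere of radius r = 1.84 cm (r < R).
Only the charge within r is enclosed: Q_enc = Q·(r/R)³ = (47 μC)·(1.84 cm/3.03 cm)³ = 1.053×10^-5 C.
Applying ∮E·dA = Q_enc/ε₀ with Φ = E(4πr²):
E = k|Q_enc|/r² = (8.99×10^9)(1.053×10^-5)/(0.0184)² = 2.79e8 N/C.

2.79×10^8 N/C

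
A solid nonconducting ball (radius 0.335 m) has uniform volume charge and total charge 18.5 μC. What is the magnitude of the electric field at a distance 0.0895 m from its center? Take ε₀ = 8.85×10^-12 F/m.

Take a concentric spherical Gaussian surface of radius r = 0.0895 m (r < R).
For a uniform sphere the enclosed fraction is (r/R)³, so Q_enc = (18.5 μC)(0.0895/0.335)³ = 3.528×10^-7 C.
Gauss's law: E·4πr² = Q_enc/ε₀.
E = |Q_enc|/(4πε₀r²) = (3.528×10^-7)/(4π·8.85×10^-12·(0.0895)²) = 3.96×10^5 N/C.

E = 3.96e5 N/C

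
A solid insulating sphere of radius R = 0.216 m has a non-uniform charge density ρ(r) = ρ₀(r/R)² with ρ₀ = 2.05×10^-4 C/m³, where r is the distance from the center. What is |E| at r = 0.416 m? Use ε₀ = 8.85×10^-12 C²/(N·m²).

Use a concentric Gaussian sphere at r = 0.416 m (r > R, all charge enclosed).
Q_enc = 4π ∫₀^R ρ₀(r'/R)^2 r'² dr' = 4πρ₀R³/5 = 5.192×10^-6 C.
Gauss's law: E·4πr² = Q_enc/ε₀.
E = |Q_enc|/(4πε₀r²) = (5.192×10^-6)/(4π·8.85×10^-12·(0.416)²) = 2.70e5 N/C.

|E| ≈ 2.70×10^5 N/C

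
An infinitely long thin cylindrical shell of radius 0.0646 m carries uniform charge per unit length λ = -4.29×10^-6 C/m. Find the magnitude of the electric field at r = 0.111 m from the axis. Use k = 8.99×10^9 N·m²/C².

Choose a coaxial cylinder of radius r = 0.111 m (arbitrary length L) as the Gaussian surface (r > 0.0646 m).
The full line charge is enclosed: λ_enc = -4.29e-6 C/m.
Since E is radial and uniform over the curved surface, Φ = E·2πrL = Q_enc/ε₀ = λ_enc L/ε₀.
E = 2k|λ_enc|/r = 2(8.99×10^9)(4.29e-6)/(0.111) = 6.95e5 N/C.

E = 6.95e5 N/C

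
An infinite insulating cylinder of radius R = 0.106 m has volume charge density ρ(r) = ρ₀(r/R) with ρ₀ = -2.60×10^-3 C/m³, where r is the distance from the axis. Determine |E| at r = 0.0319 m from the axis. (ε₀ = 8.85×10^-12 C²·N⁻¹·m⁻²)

Choose a coaxial cylinder of radius r = 0.0319 m (arbitrary length L) as the Gaussian surface (r < R).
Integrating ρ over the cross-section to radius r: λ_enc = (2πρ₀/R) ∫₀^r r'^2 dr' = 2πρ₀ r^3/(3·R) = -1.668×10^-6 C/m.
Applying ∮E·dA = Q_enc/ε₀ with the end caps contributing no flux:
E = |λ_enc|/(2πε₀r) = (1.668×10^-6)/(2π·8.85×10^-12·0.0319) = 9.40×10^5 N/C.

|E| = 9.40×10^5 N/C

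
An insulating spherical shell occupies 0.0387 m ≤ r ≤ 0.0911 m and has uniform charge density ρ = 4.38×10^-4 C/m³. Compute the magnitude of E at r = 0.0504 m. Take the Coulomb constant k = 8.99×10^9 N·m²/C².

E = 4.55×10^5 N/C

By spherical symmetry E is radial; choose a Gaussian sphere of radius r = 0.0504 m (within the shell material, 0.0387 m < r < 0.0911 m).
Enclosed charge is the volume from a to r: Q_enc = (4π/3)ρ(r³ − a³) = 1.285×10^-7 C.
By Gauss's law, ∮E·dA = E·4πr² = Q_enc/ε₀.
E = k|Q_enc|/r² = (8.99×10^9)(1.285×10^-7)/(0.0504)² = 4.55×10^5 N/C.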